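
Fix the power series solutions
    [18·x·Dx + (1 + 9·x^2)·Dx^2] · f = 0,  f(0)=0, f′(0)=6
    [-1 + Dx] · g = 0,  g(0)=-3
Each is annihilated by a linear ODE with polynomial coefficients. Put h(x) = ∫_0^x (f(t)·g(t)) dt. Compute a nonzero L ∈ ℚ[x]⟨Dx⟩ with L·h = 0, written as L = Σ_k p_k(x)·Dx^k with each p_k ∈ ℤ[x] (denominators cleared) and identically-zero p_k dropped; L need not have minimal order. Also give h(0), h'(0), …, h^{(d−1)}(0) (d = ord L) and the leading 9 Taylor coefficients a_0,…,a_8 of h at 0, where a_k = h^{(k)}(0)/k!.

L = (1 - 18·x + 9·x^2)·Dx + (-2 + 18·x - 18·x^2)·Dx^2 + (1 + 9·x^2)·Dx^3  (order 3).
h: a_k = 0, 0, -9, -6, 45/4, 51/5, -1769/40, -1131/28, 484679/2240, …
ICs: h(0) = 0, h′(0) = 0, h′′(0) = -18.

f: a_k = 0, 6, 0, -18, 0, 486/5, 0, -4374/7, 0, …
g: a_k = -3, -3, -3/2, -1/2, -1/8, -1/40, -1/240, -1/1680, -1/13440, …
Product ⇒ symmetric product L₀, ord ≤ 2.
Integrate: L := L₀·Dx.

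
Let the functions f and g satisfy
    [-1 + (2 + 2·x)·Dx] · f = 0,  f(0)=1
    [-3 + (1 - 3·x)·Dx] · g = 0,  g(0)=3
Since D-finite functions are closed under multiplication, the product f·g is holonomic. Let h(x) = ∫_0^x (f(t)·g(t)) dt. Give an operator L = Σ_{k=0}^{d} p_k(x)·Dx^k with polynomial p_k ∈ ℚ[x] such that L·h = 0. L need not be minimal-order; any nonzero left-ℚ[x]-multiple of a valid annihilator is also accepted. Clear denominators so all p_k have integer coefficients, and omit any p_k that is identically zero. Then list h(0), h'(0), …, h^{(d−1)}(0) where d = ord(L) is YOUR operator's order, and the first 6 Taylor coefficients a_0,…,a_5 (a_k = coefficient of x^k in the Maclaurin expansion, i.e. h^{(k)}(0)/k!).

L = (7 + 3·x)·Dx + (-2 + 4·x + 6·x^2)·Dx^2  (order 2).
h: a_k = 0, 3, 21/4, 83/8, 1497/64, 35913/640, …
ICs: h(0) = 0, h′(0) = 3.

f: a_k = 1, 1/2, -1/8, 1/16, -5/128, 7/256, …
g: a_k = 3, 9, 27, 81, 243, 729, …
f·g: L₀ = L_f ⊗_s L_g, ord ≤ 1·1.
h=∫₀ˣh₀: take L = L₀·Dx.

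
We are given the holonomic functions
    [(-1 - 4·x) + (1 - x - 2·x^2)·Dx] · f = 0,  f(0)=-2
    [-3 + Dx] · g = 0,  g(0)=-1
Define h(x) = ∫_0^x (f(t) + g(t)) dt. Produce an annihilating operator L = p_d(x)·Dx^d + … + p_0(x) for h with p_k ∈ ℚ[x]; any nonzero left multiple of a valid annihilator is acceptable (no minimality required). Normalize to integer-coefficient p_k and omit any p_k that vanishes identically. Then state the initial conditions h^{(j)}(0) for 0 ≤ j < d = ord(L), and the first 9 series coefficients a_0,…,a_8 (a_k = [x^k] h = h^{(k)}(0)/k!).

L = (-9 - 9·x - 126·x^2 - 72·x^3)·Dx + (-3 + 30·x + 51·x^2 - 36·x^3 - 36·x^4)·Dx^2 + (2 - 9·x - 3·x^2 + 20·x^3 + 12·x^4)·Dx^3  (order 3).
h: a_k = 0, -3, -5/2, -7/2, -29/8, -203/40, -587/80, -6961/560, -95443/4480, …
ICs: h(0) = 0, h′(0) = -3, h′′(0) = -5.

f: a_k = -2, -2, -6, -10, -22, -42, -86, -170, -342, …
g: a_k = -1, -3, -9/2, -9/2, -27/8, -81/40, -81/80, -243/560, -729/4480, …
h₀=f+g: left-lcm gives L₀, ord ≤ 2.
∫: right-multiply L₀ by Dx.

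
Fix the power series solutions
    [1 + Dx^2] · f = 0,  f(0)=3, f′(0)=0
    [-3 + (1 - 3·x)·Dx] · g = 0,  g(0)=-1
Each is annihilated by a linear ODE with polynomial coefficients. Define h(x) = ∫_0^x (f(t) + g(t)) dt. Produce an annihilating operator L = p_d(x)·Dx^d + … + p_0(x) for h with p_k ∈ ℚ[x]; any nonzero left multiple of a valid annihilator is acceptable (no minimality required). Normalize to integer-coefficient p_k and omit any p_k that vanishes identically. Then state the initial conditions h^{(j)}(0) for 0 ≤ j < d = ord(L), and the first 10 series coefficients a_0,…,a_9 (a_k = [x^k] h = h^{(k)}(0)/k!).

f: a_k = 3, 0, -3/2, 0, 1/8, 0, -1/240, 0, 1/13440, 0, …
g: a_k = -1, -3, -9, -27, -81, -243, -729, -2187, -6561, -19683, …
L₀ := lclm(L_f,L_g); ord L₀ ≤ 2+1.
h=∫h₀ ⇒ L = L₀·Dx.
L = (-165 + 18·x - 27·x^2)·Dx + (19 - 63·x + 27·x^2 - 27·x^3)·Dx^2 + (-165 + 18·x - 27·x^2)·Dx^3 + (19 - 63·x + 27·x^2 - 27·x^3)·Dx^4  (order 4).
h: a_k = 0, 2, -3/2, -7/2, -27/4, -647/40, -81/2, -174961/1680, -2187/8, -88179839/120960, …
ICs: h(0) = 0, h′(0) = 2, h′′(0) = -3, h′′′(0) = -21.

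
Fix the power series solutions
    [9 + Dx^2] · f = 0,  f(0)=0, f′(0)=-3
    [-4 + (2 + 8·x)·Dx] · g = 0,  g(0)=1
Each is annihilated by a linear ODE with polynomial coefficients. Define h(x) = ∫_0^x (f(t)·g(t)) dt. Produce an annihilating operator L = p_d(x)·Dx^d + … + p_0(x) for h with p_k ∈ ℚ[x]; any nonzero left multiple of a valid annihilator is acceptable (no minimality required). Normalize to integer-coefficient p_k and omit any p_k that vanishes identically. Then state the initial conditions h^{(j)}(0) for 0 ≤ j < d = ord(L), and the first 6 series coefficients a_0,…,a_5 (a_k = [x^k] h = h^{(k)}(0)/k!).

L = (21 + 72·x + 144·x^2)·Dx + (-4 - 16·x)·Dx^2 + (1 + 8·x + 16·x^2)·Dx^3  (order 3).
h: a_k = 0, 0, -3/2, -2, 21/8, -3/5, …
ICs: h(0) = 0, h′(0) = 0, h′′(0) = -3.

f: a_k = 0, -3, 0, 9/2, 0, -81/40, …
g: a_k = 1, 2, -2, 4, -10, 28, …
Sym-product of L_f,L_g gives L₀ (≤ ord 2).
h=∫₀ˣh₀: take L = L₀·Dx.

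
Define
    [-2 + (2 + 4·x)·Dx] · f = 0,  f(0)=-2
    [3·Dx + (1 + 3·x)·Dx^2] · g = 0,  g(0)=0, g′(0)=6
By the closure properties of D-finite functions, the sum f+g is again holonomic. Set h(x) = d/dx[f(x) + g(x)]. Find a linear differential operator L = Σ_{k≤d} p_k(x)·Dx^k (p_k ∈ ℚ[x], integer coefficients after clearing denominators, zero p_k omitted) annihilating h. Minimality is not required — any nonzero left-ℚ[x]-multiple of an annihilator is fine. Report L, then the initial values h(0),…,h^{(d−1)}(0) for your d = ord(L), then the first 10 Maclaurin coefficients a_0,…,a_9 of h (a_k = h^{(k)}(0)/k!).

f: a_k = -2, -2, 1, -1, 5/4, -7/4, 21/8, -33/8, 429/64, -715/64, …
g: a_k = 0, 6, -9, 18, -81/2, 486/5, -243, 4374/7, -6561/4, 4374, …
Weyl lclm of L_f,L_g ⇒ L₀ (ord ≤ 3).
Derive L from L₀ (diff closure).
L = (9 + 9·x) + (15 + 54·x + 45·x^2)·Dx + (2 + 13·x + 27·x^2 + 18·x^3)·Dx^2  (order 2).
h: a_k = 4, -16, 51, -157, 1909/4, -5769/4, 34761/8, -104547/8, 2512989/64, -7546117/64, …
ICs: h(0) = 4, h′(0) = -16.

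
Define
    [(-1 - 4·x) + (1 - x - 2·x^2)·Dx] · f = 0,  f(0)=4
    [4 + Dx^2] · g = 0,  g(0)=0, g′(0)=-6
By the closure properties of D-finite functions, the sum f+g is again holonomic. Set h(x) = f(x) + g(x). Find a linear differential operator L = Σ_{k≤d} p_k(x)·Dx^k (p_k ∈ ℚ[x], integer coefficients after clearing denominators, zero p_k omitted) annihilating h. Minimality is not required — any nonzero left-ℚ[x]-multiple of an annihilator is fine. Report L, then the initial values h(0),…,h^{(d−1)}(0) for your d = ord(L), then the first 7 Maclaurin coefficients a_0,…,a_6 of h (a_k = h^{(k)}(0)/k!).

L = (68 + 304·x + 200·x^2 + 320·x^3 + 160·x^4 + 128·x^5) + (-20 + 12·x + 24·x^2 + 8·x^3 + 48·x^4 + 96·x^5 + 64·x^6)·Dx + (17 + 76·x + 50·x^2 + 80·x^3 + 40·x^4 + 32·x^5)·Dx^2 + (-5 + 3·x + 6·x^2 + 2·x^3 + 12·x^4 + 24·x^5 + 16·x^6)·Dx^3  (order 3).
h: a_k = 4, -2, 12, 24, 44, 416/5, 172, …
ICs: h(0) = 4, h′(0) = -2, h′′(0) = 24.

f: a_k = 4, 4, 12, 20, 44, 84, 172, …
g: a_k = 0, -6, 0, 4, 0, -4/5, 0, …
L₀ := lclm(L_f,L_g); ord L₀ ≤ 1+2.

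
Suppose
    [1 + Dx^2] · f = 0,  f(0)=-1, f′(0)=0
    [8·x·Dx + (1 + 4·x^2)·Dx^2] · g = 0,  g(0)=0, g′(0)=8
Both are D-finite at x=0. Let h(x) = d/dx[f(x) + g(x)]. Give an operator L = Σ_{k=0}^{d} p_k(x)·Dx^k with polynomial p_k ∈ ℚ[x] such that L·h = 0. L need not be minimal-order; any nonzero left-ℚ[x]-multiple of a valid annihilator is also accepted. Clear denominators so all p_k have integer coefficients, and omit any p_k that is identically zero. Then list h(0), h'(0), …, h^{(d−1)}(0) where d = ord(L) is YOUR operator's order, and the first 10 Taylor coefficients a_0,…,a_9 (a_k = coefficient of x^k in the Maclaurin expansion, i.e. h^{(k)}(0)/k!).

L = (-376·x + 1600·x^3 + 128·x^5) + (-7 + 76·x^2 + 432·x^4 + 64·x^6)·Dx + (-376·x + 1600·x^3 + 128·x^5)·Dx^2 + (-7 + 76·x^2 + 432·x^4 + 64·x^6)·Dx^3  (order 3).
h: a_k = 8, 1, -32, -1/6, 128, 1/120, -512, -1/5040, 2048, 1/362880, …
ICs: h(0) = 8, h′(0) = 1, h′′(0) = -64.

f: a_k = -1, 0, 1/2, 0, -1/24, 0, 1/720, 0, -1/40320, 0, …
g: a_k = 0, 8, 0, -32/3, 0, 128/5, 0, -512/7, 0, 2048/9, …
Sum ⇒ L₀ = lclm(L_f,L_g) in ℚ(x)⟨Dx⟩.
h₀' ⇒ L via d/dx closure of L₀.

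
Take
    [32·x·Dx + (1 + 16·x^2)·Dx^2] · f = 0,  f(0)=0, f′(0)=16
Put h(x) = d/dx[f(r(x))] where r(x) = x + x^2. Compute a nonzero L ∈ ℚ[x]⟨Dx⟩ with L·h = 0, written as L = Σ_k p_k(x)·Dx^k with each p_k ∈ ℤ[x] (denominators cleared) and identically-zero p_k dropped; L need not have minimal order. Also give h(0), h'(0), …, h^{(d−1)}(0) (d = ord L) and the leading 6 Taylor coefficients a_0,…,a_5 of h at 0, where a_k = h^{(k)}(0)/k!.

f: a_k = 0, 16, 0, -256/3, 0, 4096/5, …
f∘r: x↦r, Dx↦Dx/r' in L_f ⇒ L₀.
h₀' ⇒ L via d/dx closure of L₀.
L = (-2 + 32·x + 128·x^2 + 192·x^3 + 96·x^4) + (1 + 2·x + 16·x^2 + 64·x^3 + 80·x^4 + 32·x^5)·Dx  (order 1).
h: a_k = 16, 32, -256, -1024, 2816, 24064, …
ICs: h(0) = 16.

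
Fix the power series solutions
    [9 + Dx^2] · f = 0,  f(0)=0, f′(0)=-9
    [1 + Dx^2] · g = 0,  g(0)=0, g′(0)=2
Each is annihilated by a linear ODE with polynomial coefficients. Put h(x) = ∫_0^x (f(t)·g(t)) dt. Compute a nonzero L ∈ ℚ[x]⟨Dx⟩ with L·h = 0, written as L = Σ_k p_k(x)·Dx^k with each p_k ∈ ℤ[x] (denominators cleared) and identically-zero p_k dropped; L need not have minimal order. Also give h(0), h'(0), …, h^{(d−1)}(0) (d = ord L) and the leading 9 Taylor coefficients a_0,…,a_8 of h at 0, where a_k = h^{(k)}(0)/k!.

f: a_k = 0, -9, 0, 27/2, 0, -243/40, 0, 729/560, 0, …
g: a_k = 0, 2, 0, -1/3, 0, 1/60, 0, -1/2520, 0, …
Sym-product of L_f,L_g gives L₀ (≤ ord 4).
h=∫₀ˣh₀: take L = L₀·Dx.
L = 64·Dx + 20·Dx^3 + Dx^5  (order 5).
h: a_k = 0, 0, 0, -6, 0, 6, 0, -12/5, 0, …
ICs: h(0) = 0, h′(0) = 0, h′′(0) = 0, h′′′(0) = -36, h′′′′(0) = 0.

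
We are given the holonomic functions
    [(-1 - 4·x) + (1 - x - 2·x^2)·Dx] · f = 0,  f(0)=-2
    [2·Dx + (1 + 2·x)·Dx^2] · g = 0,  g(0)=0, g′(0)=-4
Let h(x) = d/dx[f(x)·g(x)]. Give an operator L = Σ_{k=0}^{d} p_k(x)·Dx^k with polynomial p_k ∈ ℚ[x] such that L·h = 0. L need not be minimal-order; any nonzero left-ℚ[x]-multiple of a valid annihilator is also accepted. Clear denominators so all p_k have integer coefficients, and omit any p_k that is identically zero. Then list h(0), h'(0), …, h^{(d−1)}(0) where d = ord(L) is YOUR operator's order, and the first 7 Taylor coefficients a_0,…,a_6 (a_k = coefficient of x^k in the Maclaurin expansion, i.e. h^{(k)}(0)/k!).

f: a_k = -2, -2, -6, -10, -22, -42, -86, …
g: a_k = 0, -4, 4, -16/3, 8, -64/5, 64/3, …
L₀ := L_f ⊗_s L_g (sym. prod.), ord ≤ 2.
h=h₀': d/dx-closure on L₀ ⇒ L.
L = (60 + 216·x + 288·x^2) + (5 + 66·x + 240·x^2 + 224·x^3)·Dx + (-3 - 11·x + 4·x^2 + 44·x^3 + 32·x^4)·Dx^2  (order 2).
h: a_k = 8, 0, 80, 128/3, 448, 2048/5, 33664/15, …
ICs: h(0) = 8, h′(0) = 0.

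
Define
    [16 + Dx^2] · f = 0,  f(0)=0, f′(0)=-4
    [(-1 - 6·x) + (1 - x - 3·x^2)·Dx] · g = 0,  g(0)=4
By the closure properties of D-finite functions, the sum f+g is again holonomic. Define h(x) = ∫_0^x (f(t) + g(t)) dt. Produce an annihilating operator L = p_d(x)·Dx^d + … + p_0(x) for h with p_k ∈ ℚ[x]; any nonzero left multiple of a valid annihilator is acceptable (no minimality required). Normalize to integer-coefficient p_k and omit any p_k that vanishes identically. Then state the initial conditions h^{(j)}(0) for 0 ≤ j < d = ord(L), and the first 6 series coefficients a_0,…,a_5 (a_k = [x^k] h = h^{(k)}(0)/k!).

L = (-464 - 2816·x - 416·x^2 - 2112·x^3 - 5760·x^4 - 6912·x^5)·Dx + (192 - 304·x - 672·x^2 + 1312·x^3 + 1008·x^4 - 3456·x^5 - 3456·x^6)·Dx^2 + (-29 - 176·x - 26·x^2 - 132·x^3 - 360·x^4 - 432·x^5)·Dx^3 + (12 - 19·x - 42·x^2 + 82·x^3 + 63·x^4 - 216·x^5 - 216·x^6)·Dx^4  (order 4).
h: a_k = 0, 4, 0, 16/3, 29/3, 76/5, …
ICs: h(0) = 0, h′(0) = 4, h′′(0) = 0, h′′′(0) = 32.

f: a_k = 0, -4, 0, 32/3, 0, -128/15, …
g: a_k = 4, 4, 16, 28, 76, 160, …
Weyl lclm of L_f,L_g ⇒ L₀ (ord ≤ 3).
Integrate: L := L₀·Dx.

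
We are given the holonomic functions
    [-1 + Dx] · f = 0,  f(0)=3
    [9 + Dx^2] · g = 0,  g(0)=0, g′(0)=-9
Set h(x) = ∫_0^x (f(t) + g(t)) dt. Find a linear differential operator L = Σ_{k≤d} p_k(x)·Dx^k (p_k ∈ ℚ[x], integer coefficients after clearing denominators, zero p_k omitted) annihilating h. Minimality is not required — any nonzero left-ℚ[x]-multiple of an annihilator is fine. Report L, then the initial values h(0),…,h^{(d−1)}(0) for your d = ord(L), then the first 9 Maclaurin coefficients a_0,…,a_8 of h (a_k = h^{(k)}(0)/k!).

f: a_k = 3, 3, 3/2, 1/2, 1/8, 1/40, 1/240, 1/1680, 1/13440, …
g: a_k = 0, -9, 0, 27/2, 0, -243/40, 0, 729/560, 0, …
h₀=f+g: left-lcm gives L₀, ord ≤ 3.
∫: right-multiply L₀ by Dx.
L = -9·Dx + 9·Dx^2 - Dx^3 + Dx^4  (order 4).
h: a_k = 0, 3, -3, 1/2, 7/2, 1/40, -121/120, 1/1680, 547/3360, …
ICs: h(0) = 0, h′(0) = 3, h′′(0) = -6, h′′′(0) = 3.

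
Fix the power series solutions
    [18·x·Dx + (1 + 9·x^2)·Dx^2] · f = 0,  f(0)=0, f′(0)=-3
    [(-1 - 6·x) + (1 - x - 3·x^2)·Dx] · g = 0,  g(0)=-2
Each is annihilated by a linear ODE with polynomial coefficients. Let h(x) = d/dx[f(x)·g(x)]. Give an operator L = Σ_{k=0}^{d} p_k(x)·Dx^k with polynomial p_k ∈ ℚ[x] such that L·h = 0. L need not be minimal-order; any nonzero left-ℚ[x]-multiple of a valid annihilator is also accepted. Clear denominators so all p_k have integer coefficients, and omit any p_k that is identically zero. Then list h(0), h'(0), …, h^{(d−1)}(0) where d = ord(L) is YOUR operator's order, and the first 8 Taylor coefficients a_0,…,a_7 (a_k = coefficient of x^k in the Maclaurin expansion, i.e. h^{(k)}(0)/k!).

f: a_k = 0, -3, 0, 9, 0, -243/5, 0, 2187/7, …
g: a_k = -2, -2, -8, -14, -38, -80, -194, -434, …
L₀ := L_f ⊗_s L_g (sym. prod.), ord ≤ 2.
Derive L from L₀ (diff closure).
L = (-6 + 1134·x^2 + 1944·x^3 + 8748·x^4) + (6 + 42·x + 54·x^2 + 270·x^3 + 1944·x^4 + 5832·x^5)·Dx + (-1 - 2·x - 30·x^2 + 18·x^3 - 108·x^4 + 324·x^5 + 729·x^6)·Dx^2  (order 2).
h: a_k = 6, 12, 18, 96, 696, 6336/5, 138/5, 178512/35, …
ICs: h(0) = 6, h′(0) = 12.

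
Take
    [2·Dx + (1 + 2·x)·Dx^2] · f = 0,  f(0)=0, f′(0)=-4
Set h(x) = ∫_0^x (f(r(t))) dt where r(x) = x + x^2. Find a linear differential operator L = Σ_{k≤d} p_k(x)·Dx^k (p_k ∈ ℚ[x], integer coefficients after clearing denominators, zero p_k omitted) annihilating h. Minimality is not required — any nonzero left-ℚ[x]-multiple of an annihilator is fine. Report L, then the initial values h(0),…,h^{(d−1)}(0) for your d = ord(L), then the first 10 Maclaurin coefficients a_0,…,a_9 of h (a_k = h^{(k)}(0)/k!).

f: a_k = 0, -4, 4, -16/3, 8, -64/5, 64/3, -256/7, 64, -1024/9, …
h₀=f(r): pull back L_f along r ⇒ L₀.
Integrate: L := L₀·Dx.
L = (4·x + 4·x^2)·Dx^2 + (1 + 4·x + 6·x^2 + 4·x^3)·Dx^3  (order 3).
h: a_k = 0, 0, -2, 0, 2/3, -4/5, 8/15, 0, -4/7, 8/9, …
ICs: h(0) = 0, h′(0) = 0, h′′(0) = -4.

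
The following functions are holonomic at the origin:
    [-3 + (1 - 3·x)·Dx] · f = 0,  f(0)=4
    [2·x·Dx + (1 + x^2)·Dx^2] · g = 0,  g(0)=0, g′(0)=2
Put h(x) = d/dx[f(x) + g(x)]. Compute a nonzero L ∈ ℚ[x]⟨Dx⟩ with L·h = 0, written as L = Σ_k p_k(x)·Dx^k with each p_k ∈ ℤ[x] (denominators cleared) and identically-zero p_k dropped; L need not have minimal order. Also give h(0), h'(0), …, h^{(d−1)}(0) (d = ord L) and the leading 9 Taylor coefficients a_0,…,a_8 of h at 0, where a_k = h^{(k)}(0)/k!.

f: a_k = 4, 12, 36, 108, 324, 972, 2916, 8748, 26244, …
g: a_k = 0, 2, 0, -2/3, 0, 2/5, 0, -2/7, 0, …
Weyl lclm of L_f,L_g ⇒ L₀ (ord ≤ 3).
h₀' ⇒ L via d/dx closure of L₀.
L = (-6 + 72·x + 18·x^2) + (28 - 6·x + 60·x^2 + 18·x^3)·Dx + (-3 + 8·x + 8·x^3 + 3·x^4)·Dx^2  (order 2).
h: a_k = 14, 72, 322, 1296, 4862, 17496, 61234, 209952, 708590, …
ICs: h(0) = 14, h′(0) = 72.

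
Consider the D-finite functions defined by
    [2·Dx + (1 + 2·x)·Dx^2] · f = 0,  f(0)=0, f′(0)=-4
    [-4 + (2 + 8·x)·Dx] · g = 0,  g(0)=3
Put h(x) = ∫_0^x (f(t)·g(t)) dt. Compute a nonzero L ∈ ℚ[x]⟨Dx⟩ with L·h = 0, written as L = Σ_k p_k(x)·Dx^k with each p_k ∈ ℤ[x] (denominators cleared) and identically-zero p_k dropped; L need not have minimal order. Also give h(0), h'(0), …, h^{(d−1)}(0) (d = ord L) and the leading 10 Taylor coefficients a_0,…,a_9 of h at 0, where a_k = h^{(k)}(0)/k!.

L = (8 + 8·x)·Dx + (-2 - 8·x)·Dx^2 + (1 + 10·x + 32·x^2 + 32·x^3)·Dx^3  (order 3).
h: a_k = 0, 0, -6, -4, 8, -16, 524/15, -2904/35, 7416/35, -60352/105, …
ICs: h(0) = 0, h′(0) = 0, h′′(0) = -12.

f: a_k = 0, -4, 4, -16/3, 8, -64/5, 64/3, -256/7, 64, -1024/9, …
g: a_k = 3, 6, -6, 12, -30, 84, -252, 792, -2574, 8580, …
L₀ := L_f ⊗_s L_g (sym. prod.), ord ≤ 2.
h=∫h₀ ⇒ L = L₀·Dx.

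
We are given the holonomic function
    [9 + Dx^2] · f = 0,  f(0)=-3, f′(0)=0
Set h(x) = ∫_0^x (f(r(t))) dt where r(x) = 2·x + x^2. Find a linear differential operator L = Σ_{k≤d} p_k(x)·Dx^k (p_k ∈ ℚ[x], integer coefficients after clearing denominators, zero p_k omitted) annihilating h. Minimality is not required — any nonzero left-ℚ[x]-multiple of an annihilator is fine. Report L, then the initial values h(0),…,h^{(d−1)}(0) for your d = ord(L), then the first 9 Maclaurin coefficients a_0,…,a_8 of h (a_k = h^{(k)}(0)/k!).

f: a_k = -3, 0, 27/2, 0, -81/8, 0, 243/80, 0, -2187/4480, …
h₀=f(r): pull back L_f along r ⇒ L₀.
h=∫h₀ ⇒ L = L₀·Dx.
L = (36 + 108·x + 108·x^2 + 36·x^3)·Dx - Dx^2 + (1 + x)·Dx^3  (order 3).
h: a_k = 0, -3, 0, 18, 27/2, -297/10, -54, -243/35, 2511/40, …
ICs: h(0) = 0, h′(0) = -3, h′′(0) = 0.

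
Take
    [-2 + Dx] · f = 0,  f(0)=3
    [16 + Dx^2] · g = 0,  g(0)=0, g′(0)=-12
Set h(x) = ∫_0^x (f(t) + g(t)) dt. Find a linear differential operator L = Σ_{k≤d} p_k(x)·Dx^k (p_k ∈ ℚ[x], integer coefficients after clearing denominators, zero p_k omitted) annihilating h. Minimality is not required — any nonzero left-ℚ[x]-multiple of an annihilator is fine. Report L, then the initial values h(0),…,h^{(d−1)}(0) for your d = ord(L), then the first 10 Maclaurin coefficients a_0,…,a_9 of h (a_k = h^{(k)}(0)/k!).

L = -32·Dx + 16·Dx^2 - 2·Dx^3 + Dx^4  (order 4).
h: a_k = 0, 3, -3, 2, 9, 2/5, -62/15, 4/105, 43/35, 2/945, …
ICs: h(0) = 0, h′(0) = 3, h′′(0) = -6, h′′′(0) = 12.

f: a_k = 3, 6, 6, 4, 2, 4/5, 4/15, 8/105, 2/105, 4/945, …
g: a_k = 0, -12, 0, 32, 0, -128/5, 0, 1024/105, 0, -2048/945, …
Sum ⇒ L₀ = lclm(L_f,L_g) in ℚ(x)⟨Dx⟩.
∫: right-multiply L₀ by Dx.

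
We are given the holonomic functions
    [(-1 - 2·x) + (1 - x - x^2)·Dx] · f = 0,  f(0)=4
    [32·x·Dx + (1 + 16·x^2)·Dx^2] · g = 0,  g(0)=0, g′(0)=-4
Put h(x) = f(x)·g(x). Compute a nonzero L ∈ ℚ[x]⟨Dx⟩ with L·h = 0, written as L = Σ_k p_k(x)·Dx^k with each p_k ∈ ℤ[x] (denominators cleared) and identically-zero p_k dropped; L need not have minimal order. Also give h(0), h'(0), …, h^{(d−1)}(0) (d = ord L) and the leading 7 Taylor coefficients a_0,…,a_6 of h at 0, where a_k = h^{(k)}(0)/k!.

f: a_k = 4, 4, 8, 12, 20, 32, 52, …
g: a_k = 0, -4, 0, 64/3, 0, -1024/5, 0, …
h₀=f·g: eliminate ⇒ L₀, order ≤ 1·2.
L = (2 + 32·x + 96·x^2) + (2 - 28·x + 64·x^2 + 96·x^3)·Dx + (-1 + x - 15·x^2 + 16·x^3 + 16·x^4)·Dx^2  (order 2).
h: a_k = 0, -16, -16, 160/3, 112/3, -10928/15, -3456/5, …
ICs: h(0) = 0, h′(0) = -16.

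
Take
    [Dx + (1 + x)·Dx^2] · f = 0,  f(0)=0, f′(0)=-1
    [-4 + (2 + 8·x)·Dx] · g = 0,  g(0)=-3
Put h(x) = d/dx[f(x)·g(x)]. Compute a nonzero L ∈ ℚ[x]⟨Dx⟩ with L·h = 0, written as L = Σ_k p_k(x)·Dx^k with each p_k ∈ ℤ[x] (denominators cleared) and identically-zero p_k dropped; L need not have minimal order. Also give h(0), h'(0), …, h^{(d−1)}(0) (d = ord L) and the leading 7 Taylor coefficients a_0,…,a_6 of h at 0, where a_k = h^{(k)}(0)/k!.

f: a_k = 0, -1, 1/2, -1/3, 1/4, -1/5, 1/6, …
g: a_k = -3, -6, 6, -12, 30, -84, 252, …
h₀=f·g: eliminate ⇒ L₀, order ≤ 2·1.
h=h₀': d/dx-closure on L₀ ⇒ L.
L = (-4 + 40·x + 8·x^2) + (28 + 174·x + 264·x^2 + 64·x^3)·Dx + (5 + 47·x + 138·x^2 + 128·x^3 + 32·x^4)·Dx^2  (order 2).
h: a_k = 3, 9, -24, 65, -389/2, 3156/5, -10807/5, …
ICs: h(0) = 3, h′(0) = 9.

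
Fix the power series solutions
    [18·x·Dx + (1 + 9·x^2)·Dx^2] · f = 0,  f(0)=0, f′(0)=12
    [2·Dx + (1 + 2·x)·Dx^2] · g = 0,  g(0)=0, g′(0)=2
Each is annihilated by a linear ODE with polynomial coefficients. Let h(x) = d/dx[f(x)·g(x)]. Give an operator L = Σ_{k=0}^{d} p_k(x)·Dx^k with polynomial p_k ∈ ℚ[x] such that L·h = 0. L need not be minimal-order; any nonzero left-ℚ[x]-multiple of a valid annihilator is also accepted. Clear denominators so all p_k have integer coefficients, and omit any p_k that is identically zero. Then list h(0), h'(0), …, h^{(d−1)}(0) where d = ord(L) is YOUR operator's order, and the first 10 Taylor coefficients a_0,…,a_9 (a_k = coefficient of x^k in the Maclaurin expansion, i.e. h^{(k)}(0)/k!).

f: a_k = 0, 12, 0, -36, 0, 972/5, 0, -8748/7, 0, 8748, …
g: a_k = 0, 2, -2, 8/3, -4, 32/5, -32/3, 128/7, -32, 512/9, …
Sym-product of L_f,L_g gives L₀ (≤ ord 4).
Derive L from L₀ (diff closure).
L = (792 + 3024·x + 22680·x^2 + 102384·x^3 + 174960·x^4 + 151632·x^5 + 104976·x^7) + (332 + 4752·x + 28908·x^2 + 127008·x^3 + 351216·x^4 + 542376·x^5 + 408240·x^6 + 157464·x^7 + 367416·x^8)·Dx + (44 + 916·x + 6696·x^2 + 27252·x^3 + 85860·x^4 + 193428·x^5 + 279936·x^6 + 224532·x^7 + 157464·x^8 + 209952·x^9)·Dx^2 + (10 + 76·x + 418·x^2 + 1728·x^3 + 5391·x^4 + 12960·x^5 + 24948·x^6 + 34992·x^7 + 29889·x^8 + 26244·x^9 + 26244·x^10)·Dx^3  (order 3).
h: a_k = 0, 48, -72, -160, 120, 11088/5, -13048/5, -15936, 542376/35, 16203568/105, …
ICs: h(0) = 0, h′(0) = 48, h′′(0) = -144.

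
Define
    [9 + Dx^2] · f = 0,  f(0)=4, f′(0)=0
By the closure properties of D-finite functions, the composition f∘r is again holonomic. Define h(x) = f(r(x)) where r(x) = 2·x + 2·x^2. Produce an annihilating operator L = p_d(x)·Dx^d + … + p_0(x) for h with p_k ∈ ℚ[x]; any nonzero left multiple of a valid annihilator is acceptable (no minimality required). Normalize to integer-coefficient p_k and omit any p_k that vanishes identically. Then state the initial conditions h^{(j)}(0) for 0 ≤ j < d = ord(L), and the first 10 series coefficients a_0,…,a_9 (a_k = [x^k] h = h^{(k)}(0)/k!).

f: a_k = 4, 0, -18, 0, 27/2, 0, -81/20, 0, 729/1120, 0, …
Change of var in L_f (x↦r) gives L₀.
L = (36 + 216·x + 432·x^2 + 288·x^3) - 2·Dx + (1 + 2·x)·Dx^2  (order 2).
h: a_k = 4, 0, -72, -144, 144, 864, 5184/5, -3456/5, -122688/35, -134784/35, …
ICs: h(0) = 4, h′(0) = 0.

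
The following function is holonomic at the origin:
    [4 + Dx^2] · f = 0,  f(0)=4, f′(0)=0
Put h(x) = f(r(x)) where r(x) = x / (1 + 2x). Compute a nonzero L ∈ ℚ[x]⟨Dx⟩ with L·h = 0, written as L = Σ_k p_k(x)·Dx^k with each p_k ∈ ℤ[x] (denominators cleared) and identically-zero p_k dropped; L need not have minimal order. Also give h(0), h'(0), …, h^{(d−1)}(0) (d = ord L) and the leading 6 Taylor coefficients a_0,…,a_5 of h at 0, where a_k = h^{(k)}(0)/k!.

L = 4 + (4 + 24·x + 48·x^2 + 32·x^3)·Dx + (1 + 8·x + 24·x^2 + 32·x^3 + 16·x^4)·Dx^2  (order 2).
h: a_k = 4, 0, -8, 32, -280/3, 704/3, …
ICs: h(0) = 4, h′(0) = 0.

f: a_k = 4, 0, -8, 0, 8/3, 0, …
Change of var in L_f (x↦r) gives L₀.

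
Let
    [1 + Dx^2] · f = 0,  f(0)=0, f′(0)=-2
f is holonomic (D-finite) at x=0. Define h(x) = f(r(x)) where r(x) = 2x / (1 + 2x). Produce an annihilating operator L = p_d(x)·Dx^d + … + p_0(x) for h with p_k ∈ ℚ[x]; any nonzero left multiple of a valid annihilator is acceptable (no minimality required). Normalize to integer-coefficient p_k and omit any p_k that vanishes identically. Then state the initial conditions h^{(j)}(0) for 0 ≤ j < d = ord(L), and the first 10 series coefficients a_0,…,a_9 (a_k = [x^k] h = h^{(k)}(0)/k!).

f: a_k = 0, -2, 0, 1/3, 0, -1/60, 0, 1/2520, 0, -1/181440, …
h₀=f(r): pull back L_f along r ⇒ L₀.
L = 4 + (4 + 24·x + 48·x^2 + 32·x^3)·Dx + (1 + 8·x + 24·x^2 + 32·x^3 + 16·x^4)·Dx^2  (order 2).
h: a_k = 0, -4, 8, -40/3, 16, -8/15, -80, 110896/315, -50912/45, 1793432/567, …
ICs: h(0) = 0, h′(0) = -4.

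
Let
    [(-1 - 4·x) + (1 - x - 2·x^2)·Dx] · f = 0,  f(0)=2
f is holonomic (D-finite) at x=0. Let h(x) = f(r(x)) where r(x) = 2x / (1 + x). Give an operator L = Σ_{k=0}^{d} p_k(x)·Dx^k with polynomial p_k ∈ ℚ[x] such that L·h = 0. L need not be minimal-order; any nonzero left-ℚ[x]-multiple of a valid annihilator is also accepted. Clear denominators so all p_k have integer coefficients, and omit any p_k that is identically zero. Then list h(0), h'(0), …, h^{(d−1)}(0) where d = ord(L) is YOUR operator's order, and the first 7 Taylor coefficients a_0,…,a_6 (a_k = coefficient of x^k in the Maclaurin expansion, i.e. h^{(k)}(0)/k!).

f: a_k = 2, 2, 6, 10, 22, 42, 86, …
f∘r: x↦r, Dx↦Dx/r' in L_f ⇒ L₀.
L = (2 + 18·x) + (-1 - x + 9·x^2 + 9·x^3)·Dx  (order 1).
h: a_k = 2, 4, 20, 36, 180, 324, 1620, …
ICs: h(0) = 2.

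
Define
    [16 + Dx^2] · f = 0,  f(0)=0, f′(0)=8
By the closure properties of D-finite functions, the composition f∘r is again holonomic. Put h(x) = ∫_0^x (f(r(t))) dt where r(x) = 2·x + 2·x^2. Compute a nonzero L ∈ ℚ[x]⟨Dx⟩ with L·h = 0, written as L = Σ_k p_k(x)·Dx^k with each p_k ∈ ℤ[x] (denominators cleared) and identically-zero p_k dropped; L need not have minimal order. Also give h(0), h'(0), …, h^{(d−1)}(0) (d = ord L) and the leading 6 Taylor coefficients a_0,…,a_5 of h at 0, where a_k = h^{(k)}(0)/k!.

L = (64 + 384·x + 768·x^2 + 512·x^3)·Dx - 2·Dx^2 + (1 + 2·x)·Dx^3  (order 3).
h: a_k = 0, 0, 8, 16/3, -128/3, -512/5, …
ICs: h(0) = 0, h′(0) = 0, h′′(0) = 16.

f: a_k = 0, 8, 0, -64/3, 0, 256/15, …
Substitute x→r, Dx→(1/r')Dx; clear ⇒ L₀.
h=∫h₀ ⇒ L = L₀·Dx.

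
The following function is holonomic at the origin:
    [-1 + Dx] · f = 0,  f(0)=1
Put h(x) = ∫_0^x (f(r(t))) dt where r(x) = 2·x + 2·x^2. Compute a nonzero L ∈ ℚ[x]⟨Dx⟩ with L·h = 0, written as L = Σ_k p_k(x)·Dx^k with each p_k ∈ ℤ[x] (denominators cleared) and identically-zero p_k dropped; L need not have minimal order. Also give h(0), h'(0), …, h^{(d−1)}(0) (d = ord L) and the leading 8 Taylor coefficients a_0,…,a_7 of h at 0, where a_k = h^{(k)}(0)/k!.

f: a_k = 1, 1, 1/2, 1/6, 1/24, 1/120, 1/720, 1/5040, …
h₀=f(r): pull back L_f along r ⇒ L₀.
Integrate: L := L₀·Dx.
L = (-2 - 4·x)·Dx + Dx^2  (order 2).
h: a_k = 0, 1, 1, 4/3, 4/3, 4/3, 52/45, 304/315, …
ICs: h(0) = 0, h′(0) = 1.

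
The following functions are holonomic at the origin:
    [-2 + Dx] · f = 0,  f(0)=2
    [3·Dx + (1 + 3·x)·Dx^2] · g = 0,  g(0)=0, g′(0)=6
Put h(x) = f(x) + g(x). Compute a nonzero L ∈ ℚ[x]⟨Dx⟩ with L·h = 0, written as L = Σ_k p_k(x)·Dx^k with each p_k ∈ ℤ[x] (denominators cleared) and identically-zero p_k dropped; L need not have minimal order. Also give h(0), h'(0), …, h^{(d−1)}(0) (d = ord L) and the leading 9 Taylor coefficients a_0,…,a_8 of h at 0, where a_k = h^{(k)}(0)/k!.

f: a_k = 2, 4, 4, 8/3, 4/3, 8/15, 8/45, 16/315, 4/315, …
g: a_k = 0, 6, -9, 18, -81/2, 486/5, -243, 4374/7, -6561/4, …
Sum ⇒ L₀ = lclm(L_f,L_g) in ℚ(x)⟨Dx⟩.
L = (-48 - 36·x)·Dx + (14 - 24·x - 36·x^2)·Dx^2 + (5 + 21·x + 18·x^2)·Dx^3  (order 3).
h: a_k = 2, 10, -5, 62/3, -235/6, 1466/15, -10927/45, 196846/315, -2066699/1260, …
ICs: h(0) = 2, h′(0) = 10, h′′(0) = -10.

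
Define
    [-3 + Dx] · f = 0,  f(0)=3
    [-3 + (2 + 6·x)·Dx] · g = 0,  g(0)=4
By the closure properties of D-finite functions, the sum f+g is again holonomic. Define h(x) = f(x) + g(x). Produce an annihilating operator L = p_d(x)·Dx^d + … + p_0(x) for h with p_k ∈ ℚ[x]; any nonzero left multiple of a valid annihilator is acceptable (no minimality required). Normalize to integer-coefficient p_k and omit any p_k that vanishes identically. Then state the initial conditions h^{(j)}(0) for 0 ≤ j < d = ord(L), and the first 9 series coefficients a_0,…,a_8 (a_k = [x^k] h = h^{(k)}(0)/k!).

L = (27 + 54·x) + (-15 - 72·x - 108·x^2)·Dx + (2 + 18·x + 36·x^2)·Dx^2  (order 2).
h: a_k = 7, 15, 9, 81/4, -81/32, 10449/320, -72657/1280, 2549313/17920, -98373447/286720, …
ICs: h(0) = 7, h′(0) = 15.

f: a_k = 3, 9, 27/2, 27/2, 81/8, 243/40, 243/80, 729/560, 2187/4480, …
g: a_k = 4, 6, -9/2, 27/4, -405/32, 1701/64, -15309/256, 72171/512, -2814669/8192, …
Sum ⇒ L₀ = lclm(L_f,L_g) in ℚ(x)⟨Dx⟩.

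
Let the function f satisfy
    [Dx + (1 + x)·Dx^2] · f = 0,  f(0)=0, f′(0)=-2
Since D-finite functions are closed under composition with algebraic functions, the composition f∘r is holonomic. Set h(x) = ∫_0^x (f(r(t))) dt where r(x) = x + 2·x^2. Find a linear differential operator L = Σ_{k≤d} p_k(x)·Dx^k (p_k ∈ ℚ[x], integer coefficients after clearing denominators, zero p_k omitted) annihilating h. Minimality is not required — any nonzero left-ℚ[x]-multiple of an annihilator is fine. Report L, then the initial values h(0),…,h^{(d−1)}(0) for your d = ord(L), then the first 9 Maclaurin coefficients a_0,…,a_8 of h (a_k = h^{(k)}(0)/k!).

f: a_k = 0, -2, 1, -2/3, 1/2, -2/5, 1/3, -2/7, 1/4, …
h₀=f(r): pull back L_f along r ⇒ L₀.
∫: right-multiply L₀ by Dx.
L = (-3 + 4·x + 8·x^2)·Dx^2 + (1 + 5·x + 6·x^2 + 8·x^3)·Dx^3  (order 3).
h: a_k = 0, 0, -1, -1, 5/6, 1/10, -11/15, 3/7, 13/28, …
ICs: h(0) = 0, h′(0) = 0, h′′(0) = -2.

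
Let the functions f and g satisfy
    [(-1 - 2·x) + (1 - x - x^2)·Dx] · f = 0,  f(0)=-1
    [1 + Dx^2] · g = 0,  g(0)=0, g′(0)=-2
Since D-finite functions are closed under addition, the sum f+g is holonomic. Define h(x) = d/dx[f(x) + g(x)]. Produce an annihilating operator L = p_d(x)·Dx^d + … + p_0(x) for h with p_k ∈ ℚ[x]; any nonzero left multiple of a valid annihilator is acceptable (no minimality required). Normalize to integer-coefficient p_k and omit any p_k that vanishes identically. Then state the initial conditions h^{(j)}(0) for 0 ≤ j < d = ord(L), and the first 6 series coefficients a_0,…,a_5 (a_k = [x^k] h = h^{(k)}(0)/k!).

L = (124 + 358·x + 470·x^2 + 230·x^3 + 130·x^4 + 18·x^5 + 6·x^6) + (-19 - 29·x + 36·x^2 + 55·x^3 + 50·x^4 + 27·x^5 + 7·x^6 + 2·x^7)·Dx + (124 + 358·x + 470·x^2 + 230·x^3 + 130·x^4 + 18·x^5 + 6·x^6)·Dx^2 + (-19 - 29·x + 36·x^2 + 55·x^3 + 50·x^4 + 27·x^5 + 7·x^6 + 2·x^7)·Dx^3  (order 3).
h: a_k = -3, -4, -8, -20, -481/12, -78, …
ICs: h(0) = -3, h′(0) = -4, h′′(0) = -16.

f: a_k = -1, -1, -2, -3, -5, -8, …
g: a_k = 0, -2, 0, 1/3, 0, -1/60, …
Weyl lclm of L_f,L_g ⇒ L₀ (ord ≤ 3).
h₀' ⇒ L via d/dx closure of L₀.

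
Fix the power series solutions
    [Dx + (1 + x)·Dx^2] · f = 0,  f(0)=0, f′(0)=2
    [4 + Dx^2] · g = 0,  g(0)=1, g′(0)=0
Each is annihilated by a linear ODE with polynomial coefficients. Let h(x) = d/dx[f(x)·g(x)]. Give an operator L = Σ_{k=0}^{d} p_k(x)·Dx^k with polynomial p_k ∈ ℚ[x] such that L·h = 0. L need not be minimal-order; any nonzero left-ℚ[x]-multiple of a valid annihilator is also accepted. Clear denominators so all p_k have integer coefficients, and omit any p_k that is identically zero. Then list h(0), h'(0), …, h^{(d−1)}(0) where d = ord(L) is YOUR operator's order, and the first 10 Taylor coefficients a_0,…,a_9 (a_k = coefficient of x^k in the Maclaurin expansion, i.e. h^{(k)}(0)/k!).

L = (-56 + 896·x + 4416·x^2 + 8064·x^3 + 7136·x^4 + 3072·x^5 + 512·x^6) + (72 + 776·x + 2080·x^2 + 2400·x^3 + 1280·x^4 + 256·x^5)·Dx + (70 + 824·x + 2780·x^2 + 4416·x^3 + 3664·x^4 + 1536·x^5 + 256·x^6)·Dx^2 + (18 + 194·x + 520·x^2 + 600·x^3 + 320·x^4 + 64·x^5)·Dx^3 + (21 + 150·x + 419·x^2 + 600·x^3 + 470·x^4 + 192·x^5 + 32·x^6)·Dx^4  (order 4).
h: a_k = 2, -2, -10, 6, 2, 0, -26/15, 62/45, -122/105, 73/63, …
ICs: h(0) = 2, h′(0) = -2, h′′(0) = -20, h′′′(0) = 36.

f: a_k = 0, 2, -1, 2/3, -1/2, 2/5, -1/3, 2/7, -1/4, 2/9, …
g: a_k = 1, 0, -2, 0, 2/3, 0, -4/45, 0, 2/315, 0, …
f·g: L₀ = L_f ⊗_s L_g, ord ≤ 2·2.
Derive L from L₀ (diff closure).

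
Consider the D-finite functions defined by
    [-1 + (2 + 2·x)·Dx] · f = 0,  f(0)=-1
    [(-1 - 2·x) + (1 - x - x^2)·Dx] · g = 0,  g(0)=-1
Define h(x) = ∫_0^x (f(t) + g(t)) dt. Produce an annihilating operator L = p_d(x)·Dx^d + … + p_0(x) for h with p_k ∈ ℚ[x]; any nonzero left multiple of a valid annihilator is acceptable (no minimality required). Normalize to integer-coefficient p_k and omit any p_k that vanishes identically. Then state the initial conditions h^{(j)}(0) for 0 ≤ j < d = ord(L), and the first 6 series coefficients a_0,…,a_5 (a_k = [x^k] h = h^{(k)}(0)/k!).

L = (9 + 21·x + 21·x^2 + 10·x^3)·Dx + (-17 - 54·x - 87·x^2 - 74·x^3 - 25·x^4)·Dx^2 + (2 + 14·x + 6·x^2 - 30·x^3 - 34·x^4 - 10·x^5)·Dx^3  (order 3).
h: a_k = 0, -2, -3/4, -5/8, -49/64, -127/128, …
ICs: h(0) = 0, h′(0) = -2, h′′(0) = -3/2.

f: a_k = -1, -1/2, 1/8, -1/16, 5/128, -7/256, …
g: a_k = -1, -1, -2, -3, -5, -8, …
Sum ⇒ L₀ = lclm(L_f,L_g) in ℚ(x)⟨Dx⟩.
h=∫₀ˣh₀: take L = L₀·Dx.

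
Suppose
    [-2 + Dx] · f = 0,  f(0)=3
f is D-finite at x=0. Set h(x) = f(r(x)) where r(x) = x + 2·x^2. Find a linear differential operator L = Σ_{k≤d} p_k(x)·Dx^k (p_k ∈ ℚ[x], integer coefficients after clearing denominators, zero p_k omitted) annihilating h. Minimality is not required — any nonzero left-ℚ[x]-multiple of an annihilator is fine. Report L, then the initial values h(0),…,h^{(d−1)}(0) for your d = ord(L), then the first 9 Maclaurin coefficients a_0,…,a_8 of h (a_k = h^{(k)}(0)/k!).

L = (-2 - 8·x) + Dx  (order 1).
h: a_k = 3, 6, 18, 28, 50, 324/5, 1324/15, 10424/105, 3958/35, …
ICs: h(0) = 3.

f: a_k = 3, 6, 6, 4, 2, 4/5, 4/15, 8/105, 2/105, …
f∘r: x↦r, Dx↦Dx/r' in L_f ⇒ L₀.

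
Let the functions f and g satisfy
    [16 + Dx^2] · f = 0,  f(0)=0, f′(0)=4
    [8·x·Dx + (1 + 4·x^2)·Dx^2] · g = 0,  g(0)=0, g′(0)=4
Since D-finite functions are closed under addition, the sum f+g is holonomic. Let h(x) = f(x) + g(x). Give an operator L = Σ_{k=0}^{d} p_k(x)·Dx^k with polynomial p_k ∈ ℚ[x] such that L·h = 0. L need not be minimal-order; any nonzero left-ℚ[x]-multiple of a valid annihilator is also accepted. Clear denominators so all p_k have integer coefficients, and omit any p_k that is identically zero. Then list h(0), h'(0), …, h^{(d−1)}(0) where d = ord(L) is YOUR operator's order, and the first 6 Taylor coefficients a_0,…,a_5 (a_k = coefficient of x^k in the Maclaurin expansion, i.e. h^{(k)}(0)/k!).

L = (-512·x + 5120·x^3 + 4096·x^5)·Dx + (16 + 512·x^2 + 2304·x^4 + 2048·x^6)·Dx^2 + (-32·x + 320·x^3 + 256·x^5)·Dx^3 + (1 + 32·x^2 + 144·x^4 + 128·x^6)·Dx^4  (order 4).
h: a_k = 0, 8, 0, -16, 0, 64/3, …
ICs: h(0) = 0, h′(0) = 8, h′′(0) = 0, h′′′(0) = -96.

f: a_k = 0, 4, 0, -32/3, 0, 128/15, …
g: a_k = 0, 4, 0, -16/3, 0, 64/5, …
L₀ := lclm(L_f,L_g); ord L₀ ≤ 2+2.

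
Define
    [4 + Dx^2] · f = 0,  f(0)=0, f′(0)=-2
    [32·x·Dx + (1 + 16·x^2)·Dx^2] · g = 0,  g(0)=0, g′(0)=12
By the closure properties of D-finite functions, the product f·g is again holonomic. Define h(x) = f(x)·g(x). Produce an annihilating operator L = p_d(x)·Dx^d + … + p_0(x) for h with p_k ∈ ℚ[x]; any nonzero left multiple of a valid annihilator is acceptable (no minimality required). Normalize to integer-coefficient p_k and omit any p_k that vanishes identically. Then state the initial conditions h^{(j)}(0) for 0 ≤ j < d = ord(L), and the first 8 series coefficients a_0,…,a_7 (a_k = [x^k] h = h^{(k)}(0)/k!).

L = (1360 + 60416·x^2 + 106496·x^4 + 262144·x^6 + 1048576·x^8) + (2304·x + 45056·x^3 + 196608·x^5 + 1048576·x^7)·Dx + (360 + 15872·x^2 + 36864·x^4 + 131072·x^6 + 524288·x^8)·Dx^2 + (576·x + 11264·x^3 + 49152·x^5 + 262144·x^7)·Dx^3 + (5 + 192·x^2 + 2560·x^4 + 16384·x^6 + 65536·x^8)·Dx^4  (order 4).
h: a_k = 0, 0, -24, 0, 144, 0, -3952/3, 0, …
ICs: h(0) = 0, h′(0) = 0, h′′(0) = -48, h′′′(0) = 0.

f: a_k = 0, -2, 0, 4/3, 0, -4/15, 0, 8/315, …
g: a_k = 0, 12, 0, -64, 0, 3072/5, 0, -49152/7, …
L₀ := L_f ⊗_s L_g (sym. prod.), ord ≤ 4.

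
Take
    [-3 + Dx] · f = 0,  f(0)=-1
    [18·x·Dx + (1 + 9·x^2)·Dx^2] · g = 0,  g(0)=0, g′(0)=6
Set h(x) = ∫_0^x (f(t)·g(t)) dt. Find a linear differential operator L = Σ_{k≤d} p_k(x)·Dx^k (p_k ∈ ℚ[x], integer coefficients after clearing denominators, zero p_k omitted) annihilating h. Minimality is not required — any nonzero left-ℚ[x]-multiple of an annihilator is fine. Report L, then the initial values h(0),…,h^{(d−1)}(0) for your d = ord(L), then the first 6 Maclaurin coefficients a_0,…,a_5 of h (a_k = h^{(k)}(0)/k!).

f: a_k = -1, -3, -9/2, -9/2, -27/8, -81/40, …
g: a_k = 0, 6, 0, -18, 0, 486/5, …
Sym-product of L_f,L_g gives L₀ (≤ ord 2).
h=∫h₀ ⇒ L = L₀·Dx.
L = (9 - 54·x + 81·x^2)·Dx + (-6 + 18·x - 54·x^2)·Dx^2 + (1 + 9·x^2)·Dx^3  (order 3).
h: a_k = 0, 0, -3, -6, -9/4, 27/5, …
ICs: h(0) = 0, h′(0) = 0, h′′(0) = -6.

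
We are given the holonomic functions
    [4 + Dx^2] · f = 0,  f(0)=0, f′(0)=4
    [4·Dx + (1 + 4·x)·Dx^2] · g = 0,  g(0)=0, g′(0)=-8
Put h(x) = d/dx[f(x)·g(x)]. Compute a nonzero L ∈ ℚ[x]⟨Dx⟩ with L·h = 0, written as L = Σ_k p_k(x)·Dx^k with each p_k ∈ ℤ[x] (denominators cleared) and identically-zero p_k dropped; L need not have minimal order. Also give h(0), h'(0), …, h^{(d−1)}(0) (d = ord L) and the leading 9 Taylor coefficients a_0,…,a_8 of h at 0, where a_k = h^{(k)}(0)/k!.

f: a_k = 0, 4, 0, -8/3, 0, 8/15, 0, -16/315, 0, …
g: a_k = 0, -8, 16, -128/3, 128, -2048/5, 4096/3, -32768/7, 16384, …
L₀ := L_f ⊗_s L_g (sym. prod.), ord ≤ 4.
Derive L from L₀ (diff closure).
L = (-832 - 992·x - 5568·x^2 - 12288·x^3 - 2048·x^4 + 24576·x^5 + 16384·x^6) + (-264 - 1568·x - 2560·x^2 + 10240·x^4 + 8192·x^5)·Dx + (-220 - 368·x - 1760·x^2 - 3072·x^3 + 2048·x^4 + 12288·x^5 + 8192·x^6)·Dx^2 + (-66 - 392·x - 640·x^2 + 2560·x^4 + 2048·x^5)·Dx^3 + (-3 - 30·x - 92·x^2 + 640·x^4 + 1536·x^5 + 1024·x^6)·Dx^4  (order 4).
h: a_k = 0, -64, 192, -1792/3, 7040/3, -27520/3, 538496/15, -44489728/315, 19518208/35, …
ICs: h(0) = 0, h′(0) = -64, h′′(0) = 384, h′′′(0) = -3584.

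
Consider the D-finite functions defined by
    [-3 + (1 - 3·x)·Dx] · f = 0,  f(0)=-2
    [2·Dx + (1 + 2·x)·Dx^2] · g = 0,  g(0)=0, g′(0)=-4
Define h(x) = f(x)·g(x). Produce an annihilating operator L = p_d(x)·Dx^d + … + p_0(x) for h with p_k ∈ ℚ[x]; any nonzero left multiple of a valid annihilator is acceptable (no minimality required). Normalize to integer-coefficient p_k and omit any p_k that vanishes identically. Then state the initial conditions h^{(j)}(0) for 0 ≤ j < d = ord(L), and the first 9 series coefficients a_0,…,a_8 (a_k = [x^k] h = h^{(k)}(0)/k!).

f: a_k = -2, -6, -18, -54, -162, -486, -1458, -4374, -13122, …
g: a_k = 0, -4, 4, -16/3, 8, -64/5, 64/3, -256/7, 64, …
h₀=f·g: eliminate ⇒ L₀, order ≤ 1·2.
L = 6 + (4 + 18·x)·Dx + (-1 + x + 6·x^2)·Dx^2  (order 2).
h: a_k = 0, 8, 16, 176/3, 160, 2528/5, 22112/15, 157344/35, 467552/35, …
ICs: h(0) = 0, h′(0) = 8.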